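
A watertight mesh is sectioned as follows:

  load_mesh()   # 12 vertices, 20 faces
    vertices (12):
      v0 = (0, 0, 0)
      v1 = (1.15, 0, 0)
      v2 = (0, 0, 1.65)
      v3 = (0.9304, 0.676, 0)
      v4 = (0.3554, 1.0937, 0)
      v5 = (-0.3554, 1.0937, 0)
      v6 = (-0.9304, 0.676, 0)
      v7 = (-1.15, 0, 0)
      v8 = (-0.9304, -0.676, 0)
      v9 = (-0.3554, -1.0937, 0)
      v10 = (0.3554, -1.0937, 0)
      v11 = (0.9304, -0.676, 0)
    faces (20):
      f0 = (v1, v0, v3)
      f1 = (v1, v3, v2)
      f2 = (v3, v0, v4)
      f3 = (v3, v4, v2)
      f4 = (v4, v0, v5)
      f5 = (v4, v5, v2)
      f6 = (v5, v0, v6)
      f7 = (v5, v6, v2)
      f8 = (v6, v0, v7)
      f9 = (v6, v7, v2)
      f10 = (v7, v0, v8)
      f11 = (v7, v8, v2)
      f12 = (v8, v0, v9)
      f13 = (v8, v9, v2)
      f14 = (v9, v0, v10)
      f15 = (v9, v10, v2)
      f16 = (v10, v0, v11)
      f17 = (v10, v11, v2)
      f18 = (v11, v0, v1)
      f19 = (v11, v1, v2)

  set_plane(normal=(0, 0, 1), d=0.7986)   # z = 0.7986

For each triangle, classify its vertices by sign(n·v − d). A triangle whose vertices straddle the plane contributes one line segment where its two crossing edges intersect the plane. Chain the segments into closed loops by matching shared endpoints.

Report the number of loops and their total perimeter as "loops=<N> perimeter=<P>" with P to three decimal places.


Straddling triangles (10 of 20):
  (v1,v3,v2) [--+] → (0.480086, 0.348816, 0.7986)–(0.5934, 0, 0.7986)  len=0.3668
  (v3,v4,v2) [--+] → (0.183386, 0.564349, 0.7986)–(0.480086, 0.348816, 0.7986)  len=0.3667
  (v4,v5,v2) [--+] → (-0.183386, 0.564349, 0.7986)–(0.183386, 0.564349, 0.7986)  len=0.3668
  (v5,v6,v2) [--+] → (-0.480086, 0.348816, 0.7986)–(-0.183386, 0.564349, 0.7986)  len=0.3667
  (v6,v7,v2) [--+] → (-0.5934, 0, 0.7986)–(-0.480086, 0.348816, 0.7986)  len=0.3668
  (v7,v8,v2) [--+] → (-0.480086, -0.348816, 0.7986)–(-0.5934, 0, 0.7986)  len=0.3668
  (v8,v9,v2) [--+] → (-0.183386, -0.564349, 0.7986)–(-0.480086, -0.348816, 0.7986)  len=0.3667
  (v9,v10,v2) [--+] → (0.183386, -0.564349, 0.7986)–(-0.183386, -0.564349, 0.7986)  len=0.3668
  (v10,v11,v2) [--+] → (0.480086, -0.348816, 0.7986)–(0.183386, -0.564349, 0.7986)  len=0.3667
  (v11,v1,v2) [--+] → (0.5934, 0, 0.7986)–(0.480086, -0.348816, 0.7986)  len=0.3668

Chained into 1 loop(s):
  loop 1: 10 segments, perimeter = 3.6675
Total perimeter = 3.667

loops=1 perimeter=3.667


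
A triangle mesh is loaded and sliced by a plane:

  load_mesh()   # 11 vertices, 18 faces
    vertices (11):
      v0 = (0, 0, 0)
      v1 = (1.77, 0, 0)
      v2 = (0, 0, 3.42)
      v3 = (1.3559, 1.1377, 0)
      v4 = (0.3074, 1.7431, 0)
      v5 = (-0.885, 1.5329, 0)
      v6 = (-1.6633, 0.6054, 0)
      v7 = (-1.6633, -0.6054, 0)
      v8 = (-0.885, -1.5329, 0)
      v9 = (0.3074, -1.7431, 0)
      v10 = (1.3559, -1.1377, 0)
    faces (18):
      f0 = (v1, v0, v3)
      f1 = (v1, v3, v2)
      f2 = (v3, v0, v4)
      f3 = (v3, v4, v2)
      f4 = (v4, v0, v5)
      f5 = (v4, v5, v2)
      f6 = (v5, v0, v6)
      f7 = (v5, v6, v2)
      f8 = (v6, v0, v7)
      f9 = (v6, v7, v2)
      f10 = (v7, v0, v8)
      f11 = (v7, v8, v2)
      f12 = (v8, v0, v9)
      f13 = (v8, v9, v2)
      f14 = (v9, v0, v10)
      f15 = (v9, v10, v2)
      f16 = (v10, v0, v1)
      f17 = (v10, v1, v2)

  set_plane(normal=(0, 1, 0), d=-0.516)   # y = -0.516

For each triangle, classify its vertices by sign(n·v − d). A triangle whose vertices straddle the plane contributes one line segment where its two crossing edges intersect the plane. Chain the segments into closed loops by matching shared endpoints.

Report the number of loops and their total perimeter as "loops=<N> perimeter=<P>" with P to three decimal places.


Straddling triangles (10 of 18):
  (v6,v0,v7) [++-] → (-1.41768, -0.516, 0)–(-1.6633, -0.516, 0)  len=0.2456
  (v6,v7,v2) [+-+] → (-1.6633, -0.516, 0)–(-1.41768, -0.516, 0.505035)  len=0.5616
  (v7,v0,v8) [-+-] → (-1.41768, -0.516, 0)–(-0.297906, -0.516, 0)  len=1.1198
  (v7,v8,v2) [--+] → (-0.297906, -0.516, 2.26877)–(-1.41768, -0.516, 0.505035)  len=2.0892
  (v8,v0,v9) [-+-] → (-0.297906, -0.516, 0)–(0.0909979, -0.516, 0)  len=0.3889
  (v8,v9,v2) [--+] → (0.0909979, -0.516, 2.4076)–(-0.297906, -0.516, 2.26877)  len=0.4129
  (v9,v0,v10) [-+-] → (0.0909979, -0.516, 0)–(0.614964, -0.516, 0)  len=0.5240
  (v9,v10,v2) [--+] → (0.614964, -0.516, 1.86887)–(0.0909979, -0.516, 2.4076)  len=0.7515
  (v10,v0,v1) [-++] → (0.614964, -0.516, 0)–(1.58219, -0.516, 0)  len=0.9672
  (v10,v1,v2) [-++] → (1.58219, -0.516, 0)–(0.614964, -0.516, 1.86887)  len=2.1043

Chained into 1 loop(s):
  loop 1: 10 segments, perimeter = 9.1650
Total perimeter = 9.165

loops=1 perimeter=9.165


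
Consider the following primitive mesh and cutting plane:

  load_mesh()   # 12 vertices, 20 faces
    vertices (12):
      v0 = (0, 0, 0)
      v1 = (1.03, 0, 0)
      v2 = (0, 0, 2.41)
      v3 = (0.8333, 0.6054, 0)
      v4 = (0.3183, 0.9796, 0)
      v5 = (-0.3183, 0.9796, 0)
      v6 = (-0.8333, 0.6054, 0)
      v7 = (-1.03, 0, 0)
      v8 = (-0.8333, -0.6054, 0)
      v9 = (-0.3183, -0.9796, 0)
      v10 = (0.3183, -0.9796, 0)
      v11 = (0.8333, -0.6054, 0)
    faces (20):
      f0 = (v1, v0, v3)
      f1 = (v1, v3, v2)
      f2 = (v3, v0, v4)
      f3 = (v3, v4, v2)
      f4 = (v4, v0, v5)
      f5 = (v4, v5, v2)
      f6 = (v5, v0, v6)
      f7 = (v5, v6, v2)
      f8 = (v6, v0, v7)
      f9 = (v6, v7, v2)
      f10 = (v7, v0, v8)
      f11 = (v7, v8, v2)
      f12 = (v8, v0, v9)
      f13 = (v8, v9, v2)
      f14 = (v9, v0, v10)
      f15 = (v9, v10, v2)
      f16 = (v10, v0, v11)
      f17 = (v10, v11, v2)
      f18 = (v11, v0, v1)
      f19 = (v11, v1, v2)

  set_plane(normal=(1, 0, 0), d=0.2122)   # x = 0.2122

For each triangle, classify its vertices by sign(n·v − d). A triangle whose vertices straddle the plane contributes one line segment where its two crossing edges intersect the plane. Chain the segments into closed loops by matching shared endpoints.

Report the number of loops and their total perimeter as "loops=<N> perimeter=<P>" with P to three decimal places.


loops=1 perimeter=6.303

Straddling triangles (12 of 20):
  (v1,v0,v3) [+-+] → (0.2122, 0, 0)–(0.2122, 0.154165, 0)  len=0.1542
  (v1,v3,v2) [++-] → (0.2122, 0.154165, 1.79629)–(0.2122, 0, 1.91349)  len=0.1937
  (v3,v0,v4) [+-+] → (0.2122, 0.154165, 0)–(0.2122, 0.653067, 0)  len=0.4989
  (v3,v4,v2) [++-] → (0.2122, 0.653067, 0.803333)–(0.2122, 0.154165, 1.79629)  len=1.1112
  (v4,v0,v5) [+--] → (0.2122, 0.653067, 0)–(0.2122, 0.9796, 0)  len=0.3265
  (v4,v5,v2) [+--] → (0.2122, 0.9796, 0)–(0.2122, 0.653067, 0.803333)  len=0.8672
  (v9,v0,v10) [--+] → (0.2122, -0.653067, 0)–(0.2122, -0.9796, 0)  len=0.3265
  (v9,v10,v2) [-+-] → (0.2122, -0.9796, 0)–(0.2122, -0.653067, 0.803333)  len=0.8672
  (v10,v0,v11) [+-+] → (0.2122, -0.653067, 0)–(0.2122, -0.154165, 0)  len=0.4989
  (v10,v11,v2) [++-] → (0.2122, -0.154165, 1.79629)–(0.2122, -0.653067, 0.803333)  len=1.1112
  (v11,v0,v1) [+-+] → (0.2122, -0.154165, 0)–(0.2122, 0, 0)  len=0.1542
  (v11,v1,v2) [++-] → (0.2122, 0, 1.91349)–(0.2122, -0.154165, 1.79629)  len=0.1937

Chained into 1 loop(s):
  loop 1: 12 segments, perimeter = 6.3033
Total perimeter = 6.303


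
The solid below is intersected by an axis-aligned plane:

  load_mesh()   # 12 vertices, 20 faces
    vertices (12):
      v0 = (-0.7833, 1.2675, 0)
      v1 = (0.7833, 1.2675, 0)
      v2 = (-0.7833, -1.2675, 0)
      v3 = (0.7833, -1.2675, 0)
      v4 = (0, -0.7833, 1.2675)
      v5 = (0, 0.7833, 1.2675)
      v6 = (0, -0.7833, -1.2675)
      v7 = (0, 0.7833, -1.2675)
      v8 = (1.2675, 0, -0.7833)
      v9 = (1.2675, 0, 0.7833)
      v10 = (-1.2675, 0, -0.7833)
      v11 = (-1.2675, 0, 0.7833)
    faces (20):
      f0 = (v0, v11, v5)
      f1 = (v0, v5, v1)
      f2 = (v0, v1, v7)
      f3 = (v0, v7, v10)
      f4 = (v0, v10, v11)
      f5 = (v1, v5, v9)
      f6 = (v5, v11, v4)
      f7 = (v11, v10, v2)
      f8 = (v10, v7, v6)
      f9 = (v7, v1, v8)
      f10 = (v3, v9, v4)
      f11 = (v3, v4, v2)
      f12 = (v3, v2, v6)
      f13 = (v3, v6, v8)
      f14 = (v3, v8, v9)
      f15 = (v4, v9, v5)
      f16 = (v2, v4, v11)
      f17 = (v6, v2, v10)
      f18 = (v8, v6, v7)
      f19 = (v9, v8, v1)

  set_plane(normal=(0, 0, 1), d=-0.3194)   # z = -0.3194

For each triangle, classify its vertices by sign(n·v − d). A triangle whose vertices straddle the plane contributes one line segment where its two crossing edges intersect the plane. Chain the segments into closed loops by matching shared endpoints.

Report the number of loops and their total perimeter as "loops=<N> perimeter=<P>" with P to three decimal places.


Straddling triangles (10 of 20):
  (v0,v1,v7) [++-] → (0.585915, 1.14549, -0.3194)–(-0.585915, 1.14549, -0.3194)  len=1.1718
  (v0,v7,v10) [+--] → (-0.585915, 1.14549, -0.3194)–(-0.980738, 0.750662, -0.3194)  len=0.5584
  (v0,v10,v11) [+-+] → (-0.980738, 0.750662, -0.3194)–(-1.2675, 0, -0.3194)  len=0.8036
  (v11,v10,v2) [+-+] → (-1.2675, 0, -0.3194)–(-0.980738, -0.750662, -0.3194)  len=0.8036
  (v7,v1,v8) [-+-] → (0.585915, 1.14549, -0.3194)–(0.980738, 0.750662, -0.3194)  len=0.5584
  (v3,v2,v6) [++-] → (-0.585915, -1.14549, -0.3194)–(0.585915, -1.14549, -0.3194)  len=1.1718
  (v3,v6,v8) [+--] → (0.585915, -1.14549, -0.3194)–(0.980738, -0.750662, -0.3194)  len=0.5584
  (v3,v8,v9) [+-+] → (0.980738, -0.750662, -0.3194)–(1.2675, 0, -0.3194)  len=0.8036
  (v6,v2,v10) [-+-] → (-0.585915, -1.14549, -0.3194)–(-0.980738, -0.750662, -0.3194)  len=0.5584
  (v9,v8,v1) [+-+] → (1.2675, 0, -0.3194)–(0.980738, 0.750662, -0.3194)  len=0.8036

Chained into 1 loop(s):
  loop 1: 10 segments, perimeter = 7.7914
Total perimeter = 7.791

loops=1 perimeter=7.791


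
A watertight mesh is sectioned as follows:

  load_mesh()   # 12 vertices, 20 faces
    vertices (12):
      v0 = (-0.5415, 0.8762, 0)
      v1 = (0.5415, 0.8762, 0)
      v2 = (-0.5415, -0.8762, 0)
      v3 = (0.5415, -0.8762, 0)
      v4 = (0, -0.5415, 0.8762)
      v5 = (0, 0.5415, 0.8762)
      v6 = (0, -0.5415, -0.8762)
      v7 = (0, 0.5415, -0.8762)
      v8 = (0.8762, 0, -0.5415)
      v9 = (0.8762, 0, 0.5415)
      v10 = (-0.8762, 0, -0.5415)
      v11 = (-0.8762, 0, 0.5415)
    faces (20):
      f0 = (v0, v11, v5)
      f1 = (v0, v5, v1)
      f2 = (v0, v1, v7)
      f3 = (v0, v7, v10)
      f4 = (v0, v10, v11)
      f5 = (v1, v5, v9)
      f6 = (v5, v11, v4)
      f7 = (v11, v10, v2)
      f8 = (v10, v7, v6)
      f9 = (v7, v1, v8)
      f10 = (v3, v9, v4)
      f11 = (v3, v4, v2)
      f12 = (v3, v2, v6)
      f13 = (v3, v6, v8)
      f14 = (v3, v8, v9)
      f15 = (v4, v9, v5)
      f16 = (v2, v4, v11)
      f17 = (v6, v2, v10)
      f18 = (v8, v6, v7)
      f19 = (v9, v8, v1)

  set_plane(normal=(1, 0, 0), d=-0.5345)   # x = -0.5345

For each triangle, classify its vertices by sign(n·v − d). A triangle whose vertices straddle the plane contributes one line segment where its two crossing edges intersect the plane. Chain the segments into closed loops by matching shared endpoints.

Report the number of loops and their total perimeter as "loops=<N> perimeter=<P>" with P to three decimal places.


loops=1 perimeter=4.631

Straddling triangles (10 of 20):
  (v0,v11,v5) [--+] → (-0.5345, 0.211174, 0.672026)–(-0.5345, 0.871873, 0.0113267)  len=0.9344
  (v0,v5,v1) [-++] → (-0.5345, 0.871873, 0.0113267)–(-0.5345, 0.8762, 0)  len=0.0121
  (v0,v1,v7) [-++] → (-0.5345, 0.8762, 0)–(-0.5345, 0.871873, -0.0113267)  len=0.0121
  (v0,v7,v10) [-+-] → (-0.5345, 0.871873, -0.0113267)–(-0.5345, 0.211174, -0.672026)  len=0.9344
  (v5,v11,v4) [+-+] → (-0.5345, 0.211174, 0.672026)–(-0.5345, -0.211174, 0.672026)  len=0.4223
  (v10,v7,v6) [-++] → (-0.5345, 0.211174, -0.672026)–(-0.5345, -0.211174, -0.672026)  len=0.4223
  (v3,v4,v2) [++-] → (-0.5345, -0.871873, 0.0113267)–(-0.5345, -0.8762, 0)  len=0.0121
  (v3,v2,v6) [+-+] → (-0.5345, -0.8762, 0)–(-0.5345, -0.871873, -0.0113267)  len=0.0121
  (v2,v4,v11) [-+-] → (-0.5345, -0.871873, 0.0113267)–(-0.5345, -0.211174, 0.672026)  len=0.9344
  (v6,v2,v10) [+--] → (-0.5345, -0.871873, -0.0113267)–(-0.5345, -0.211174, -0.672026)  len=0.9344

Chained into 1 loop(s):
  loop 1: 10 segments, perimeter = 4.6307
Total perimeter = 4.631


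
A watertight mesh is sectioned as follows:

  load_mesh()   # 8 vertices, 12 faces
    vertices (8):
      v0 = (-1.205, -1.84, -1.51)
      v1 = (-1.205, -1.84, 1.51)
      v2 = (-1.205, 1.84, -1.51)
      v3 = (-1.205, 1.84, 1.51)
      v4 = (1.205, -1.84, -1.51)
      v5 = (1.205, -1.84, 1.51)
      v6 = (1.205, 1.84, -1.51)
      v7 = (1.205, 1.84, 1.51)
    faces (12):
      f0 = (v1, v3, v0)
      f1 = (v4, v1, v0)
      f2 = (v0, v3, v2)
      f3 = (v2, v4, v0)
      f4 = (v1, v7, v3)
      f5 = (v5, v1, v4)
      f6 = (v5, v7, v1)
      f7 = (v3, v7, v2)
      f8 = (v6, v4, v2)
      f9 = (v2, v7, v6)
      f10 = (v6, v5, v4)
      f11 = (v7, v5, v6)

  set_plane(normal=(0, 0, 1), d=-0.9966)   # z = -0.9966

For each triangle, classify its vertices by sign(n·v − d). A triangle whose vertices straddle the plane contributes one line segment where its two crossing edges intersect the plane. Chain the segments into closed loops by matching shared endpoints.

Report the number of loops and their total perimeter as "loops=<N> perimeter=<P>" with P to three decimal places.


Straddling triangles (8 of 12):
  (v1,v3,v0) [++-] → (-1.205, -1.2144, -0.9966)–(-1.205, -1.84, -0.9966)  len=0.6256
  (v4,v1,v0) [-+-] → (0.7953, -1.84, -0.9966)–(-1.205, -1.84, -0.9966)  len=2.0003
  (v0,v3,v2) [-+-] → (-1.205, -1.2144, -0.9966)–(-1.205, 1.84, -0.9966)  len=3.0544
  (v5,v1,v4) [++-] → (0.7953, -1.84, -0.9966)–(1.205, -1.84, -0.9966)  len=0.4097
  (v3,v7,v2) [++-] → (-0.7953, 1.84, -0.9966)–(-1.205, 1.84, -0.9966)  len=0.4097
  (v2,v7,v6) [-+-] → (-0.7953, 1.84, -0.9966)–(1.205, 1.84, -0.9966)  len=2.0003
  (v6,v5,v4) [-+-] → (1.205, 1.2144, -0.9966)–(1.205, -1.84, -0.9966)  len=3.0544
  (v7,v5,v6) [++-] → (1.205, 1.2144, -0.9966)–(1.205, 1.84, -0.9966)  len=0.6256

Chained into 1 loop(s):
  loop 1: 8 segments, perimeter = 12.1800
Total perimeter = 12.180

loops=1 perimeter=12.180


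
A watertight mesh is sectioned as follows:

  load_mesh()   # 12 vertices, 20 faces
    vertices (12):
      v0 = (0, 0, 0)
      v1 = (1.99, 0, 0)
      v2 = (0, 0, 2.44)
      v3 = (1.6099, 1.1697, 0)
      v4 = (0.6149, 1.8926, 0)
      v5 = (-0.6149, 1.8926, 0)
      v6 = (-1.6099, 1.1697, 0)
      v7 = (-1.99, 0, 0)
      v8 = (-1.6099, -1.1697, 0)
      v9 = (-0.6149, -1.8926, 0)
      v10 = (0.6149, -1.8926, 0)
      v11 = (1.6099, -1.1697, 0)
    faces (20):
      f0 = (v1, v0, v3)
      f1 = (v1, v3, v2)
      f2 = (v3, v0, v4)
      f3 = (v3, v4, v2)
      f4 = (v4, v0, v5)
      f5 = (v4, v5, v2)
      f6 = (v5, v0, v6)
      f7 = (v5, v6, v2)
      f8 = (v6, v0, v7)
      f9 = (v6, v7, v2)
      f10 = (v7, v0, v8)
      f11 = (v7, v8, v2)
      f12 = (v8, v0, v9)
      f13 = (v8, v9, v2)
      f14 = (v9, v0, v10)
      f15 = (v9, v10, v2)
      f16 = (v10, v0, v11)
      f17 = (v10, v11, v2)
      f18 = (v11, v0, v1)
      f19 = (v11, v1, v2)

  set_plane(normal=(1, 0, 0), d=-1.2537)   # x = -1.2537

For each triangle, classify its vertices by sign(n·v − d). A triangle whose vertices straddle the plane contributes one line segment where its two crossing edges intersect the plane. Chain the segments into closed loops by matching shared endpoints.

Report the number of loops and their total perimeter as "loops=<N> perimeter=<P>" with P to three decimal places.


Straddling triangles (8 of 20):
  (v5,v0,v6) [++-] → (-1.2537, 0.910897, 0)–(-1.2537, 1.42849, 0)  len=0.5176
  (v5,v6,v2) [+-+] → (-1.2537, 1.42849, 0)–(-1.2537, 0.910897, 0.539865)  len=0.7479
  (v6,v0,v7) [-+-] → (-1.2537, 0.910897, 0)–(-1.2537, 0, 0)  len=0.9109
  (v6,v7,v2) [--+] → (-1.2537, 0, 0.9028)–(-1.2537, 0.910897, 0.539865)  len=0.9805
  (v7,v0,v8) [-+-] → (-1.2537, 0, 0)–(-1.2537, -0.910897, 0)  len=0.9109
  (v7,v8,v2) [--+] → (-1.2537, -0.910897, 0.539865)–(-1.2537, 0, 0.9028)  len=0.9805
  (v8,v0,v9) [-++] → (-1.2537, -0.910897, 0)–(-1.2537, -1.42849, 0)  len=0.5176
  (v8,v9,v2) [-++] → (-1.2537, -1.42849, 0)–(-1.2537, -0.910897, 0.539865)  len=0.7479

Chained into 1 loop(s):
  loop 1: 8 segments, perimeter = 6.3139
Total perimeter = 6.314

loops=1 perimeter=6.314


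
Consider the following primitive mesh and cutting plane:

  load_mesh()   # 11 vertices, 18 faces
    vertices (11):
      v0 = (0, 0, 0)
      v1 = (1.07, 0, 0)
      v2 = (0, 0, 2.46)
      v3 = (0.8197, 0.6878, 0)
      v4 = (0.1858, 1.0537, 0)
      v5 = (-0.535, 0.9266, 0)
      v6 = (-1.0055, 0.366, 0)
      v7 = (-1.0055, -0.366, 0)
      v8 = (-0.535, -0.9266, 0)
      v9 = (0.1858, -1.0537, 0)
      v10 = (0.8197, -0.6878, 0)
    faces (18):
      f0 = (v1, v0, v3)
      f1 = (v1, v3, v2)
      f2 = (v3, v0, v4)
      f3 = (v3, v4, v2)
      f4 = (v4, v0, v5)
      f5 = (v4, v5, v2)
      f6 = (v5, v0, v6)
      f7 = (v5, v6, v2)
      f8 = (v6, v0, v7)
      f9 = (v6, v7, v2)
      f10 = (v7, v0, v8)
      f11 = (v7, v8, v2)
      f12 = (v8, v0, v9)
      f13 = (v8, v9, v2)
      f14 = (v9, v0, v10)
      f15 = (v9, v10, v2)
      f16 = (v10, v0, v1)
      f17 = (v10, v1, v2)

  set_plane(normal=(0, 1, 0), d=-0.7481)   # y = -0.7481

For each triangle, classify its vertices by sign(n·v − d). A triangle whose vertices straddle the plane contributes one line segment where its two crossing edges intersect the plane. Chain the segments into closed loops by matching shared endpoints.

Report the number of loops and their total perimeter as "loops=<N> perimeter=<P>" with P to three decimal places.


Straddling triangles (6 of 18):
  (v7,v0,v8) [++-] → (-0.431938, -0.7481, 0)–(-0.684811, -0.7481, 0)  len=0.2529
  (v7,v8,v2) [+-+] → (-0.684811, -0.7481, 0)–(-0.431938, -0.7481, 0.473894)  len=0.5371
  (v8,v0,v9) [-+-] → (-0.431938, -0.7481, 0)–(0.131913, -0.7481, 0)  len=0.5639
  (v8,v9,v2) [--+] → (0.131913, -0.7481, 0.713463)–(-0.431938, -0.7481, 0.473894)  len=0.6126
  (v9,v0,v10) [-++] → (0.131913, -0.7481, 0)–(0.715234, -0.7481, 0)  len=0.5833
  (v9,v10,v2) [-++] → (0.715234, -0.7481, 0)–(0.131913, -0.7481, 0.713463)  len=0.9216

Chained into 1 loop(s):
  loop 1: 6 segments, perimeter = 3.4714
Total perimeter = 3.471

loops=1 perimeter=3.471


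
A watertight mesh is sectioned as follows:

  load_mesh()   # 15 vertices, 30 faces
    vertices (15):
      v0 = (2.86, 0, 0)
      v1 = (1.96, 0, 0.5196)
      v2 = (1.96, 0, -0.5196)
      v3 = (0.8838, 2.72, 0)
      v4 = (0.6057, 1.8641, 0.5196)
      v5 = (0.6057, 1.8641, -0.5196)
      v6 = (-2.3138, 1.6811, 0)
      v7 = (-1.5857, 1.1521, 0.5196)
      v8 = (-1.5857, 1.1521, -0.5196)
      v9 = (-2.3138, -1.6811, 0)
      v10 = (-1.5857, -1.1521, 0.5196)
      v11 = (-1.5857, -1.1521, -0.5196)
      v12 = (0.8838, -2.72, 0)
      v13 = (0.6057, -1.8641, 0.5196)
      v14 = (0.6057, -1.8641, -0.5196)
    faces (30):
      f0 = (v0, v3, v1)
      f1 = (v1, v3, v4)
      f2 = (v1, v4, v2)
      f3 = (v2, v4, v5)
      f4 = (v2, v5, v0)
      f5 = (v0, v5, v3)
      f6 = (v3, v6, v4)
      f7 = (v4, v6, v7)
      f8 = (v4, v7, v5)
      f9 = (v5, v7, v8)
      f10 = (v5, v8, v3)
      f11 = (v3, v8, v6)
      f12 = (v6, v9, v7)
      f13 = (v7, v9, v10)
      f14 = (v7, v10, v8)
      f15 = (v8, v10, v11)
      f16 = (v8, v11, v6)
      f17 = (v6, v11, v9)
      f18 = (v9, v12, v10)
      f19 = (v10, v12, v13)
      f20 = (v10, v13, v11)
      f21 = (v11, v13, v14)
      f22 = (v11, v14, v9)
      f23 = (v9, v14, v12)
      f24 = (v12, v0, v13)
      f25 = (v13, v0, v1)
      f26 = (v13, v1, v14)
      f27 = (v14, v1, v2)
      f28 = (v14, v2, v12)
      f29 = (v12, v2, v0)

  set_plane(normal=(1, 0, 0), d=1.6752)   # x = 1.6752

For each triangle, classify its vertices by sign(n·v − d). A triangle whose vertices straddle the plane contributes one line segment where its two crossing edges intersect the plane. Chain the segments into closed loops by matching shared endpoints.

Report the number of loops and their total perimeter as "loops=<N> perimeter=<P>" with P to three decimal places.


Straddling triangles (12 of 30):
  (v0,v3,v1) [+-+] → (1.6752, 1.63073, 0)–(1.6752, 0.719807, 0.382096)  len=0.9878
  (v1,v3,v4) [+--] → (1.6752, 0.719807, 0.382096)–(1.6752, 0.392007, 0.5196)  len=0.3555
  (v1,v4,v2) [+-+] → (1.6752, 0.392007, 0.5196)–(1.6752, 0.392007, -0.301063)  len=0.8207
  (v2,v4,v5) [+--] → (1.6752, 0.392007, -0.301063)–(1.6752, 0.392007, -0.5196)  len=0.2185
  (v2,v5,v0) [+-+] → (1.6752, 0.392007, -0.5196)–(1.6752, 0.979721, -0.273088)  len=0.6373
  (v0,v5,v3) [+--] → (1.6752, 0.979721, -0.273088)–(1.6752, 1.63073, 0)  len=0.7060
  (v12,v0,v13) [-+-] → (1.6752, -1.63073, 0)–(1.6752, -0.979721, 0.273088)  len=0.7060
  (v13,v0,v1) [-++] → (1.6752, -0.979721, 0.273088)–(1.6752, -0.392007, 0.5196)  len=0.6373
  (v13,v1,v14) [-+-] → (1.6752, -0.392007, 0.5196)–(1.6752, -0.392007, 0.301063)  len=0.2185
  (v14,v1,v2) [-++] → (1.6752, -0.392007, 0.301063)–(1.6752, -0.392007, -0.5196)  len=0.8207
  (v14,v2,v12) [-+-] → (1.6752, -0.392007, -0.5196)–(1.6752, -0.719807, -0.382096)  len=0.3555
  (v12,v2,v0) [-++] → (1.6752, -0.719807, -0.382096)–(1.6752, -1.63073, 0)  len=0.9878

Chained into 2 loop(s):
  loop 1: 6 segments, perimeter = 3.7258
  loop 2: 6 segments, perimeter = 3.7258
Total perimeter = 7.452

loops=2 perimeter=7.452


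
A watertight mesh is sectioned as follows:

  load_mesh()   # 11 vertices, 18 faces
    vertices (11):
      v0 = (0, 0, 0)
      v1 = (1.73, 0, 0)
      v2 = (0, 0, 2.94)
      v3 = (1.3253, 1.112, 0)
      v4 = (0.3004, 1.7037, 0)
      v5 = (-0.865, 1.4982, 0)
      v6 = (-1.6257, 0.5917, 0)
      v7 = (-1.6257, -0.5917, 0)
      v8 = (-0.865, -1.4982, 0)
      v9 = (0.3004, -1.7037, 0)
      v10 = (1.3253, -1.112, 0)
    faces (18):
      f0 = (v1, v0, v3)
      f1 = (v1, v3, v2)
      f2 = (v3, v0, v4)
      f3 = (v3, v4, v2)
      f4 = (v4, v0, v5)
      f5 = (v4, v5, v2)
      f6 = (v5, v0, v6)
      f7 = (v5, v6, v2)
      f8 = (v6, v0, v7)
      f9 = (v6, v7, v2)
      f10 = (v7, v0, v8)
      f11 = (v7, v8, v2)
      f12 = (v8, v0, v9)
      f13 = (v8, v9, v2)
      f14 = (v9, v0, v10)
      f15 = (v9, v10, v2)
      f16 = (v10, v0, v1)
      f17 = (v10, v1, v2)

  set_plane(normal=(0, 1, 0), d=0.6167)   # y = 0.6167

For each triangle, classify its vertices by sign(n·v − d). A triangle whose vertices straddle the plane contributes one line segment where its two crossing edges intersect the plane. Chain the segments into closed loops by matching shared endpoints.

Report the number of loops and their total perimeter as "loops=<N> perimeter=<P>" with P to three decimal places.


loops=1 perimeter=8.095

Straddling triangles (8 of 18):
  (v1,v0,v3) [--+] → (0.734993, 0.6167, 0)–(1.50556, 0.6167, 0)  len=0.7706
  (v1,v3,v2) [-+-] → (1.50556, 0.6167, 0)–(0.734993, 0.6167, 1.30952)  len=1.5194
  (v3,v0,v4) [+-+] → (0.734993, 0.6167, 0)–(0.108738, 0.6167, 0)  len=0.6263
  (v3,v4,v2) [++-] → (0.108738, 0.6167, 1.87579)–(0.734993, 0.6167, 1.30952)  len=0.8443
  (v4,v0,v5) [+-+] → (0.108738, 0.6167, 0)–(-0.356058, 0.6167, 0)  len=0.4648
  (v4,v5,v2) [++-] → (-0.356058, 0.6167, 1.72982)–(0.108738, 0.6167, 1.87579)  len=0.4872
  (v5,v0,v6) [+--] → (-0.356058, 0.6167, 0)–(-1.60472, 0.6167, 0)  len=1.2487
  (v5,v6,v2) [+--] → (-1.60472, 0.6167, 0)–(-0.356058, 0.6167, 1.72982)  len=2.1334

Chained into 1 loop(s):
  loop 1: 8 segments, perimeter = 8.0946
Total perimeter = 8.095


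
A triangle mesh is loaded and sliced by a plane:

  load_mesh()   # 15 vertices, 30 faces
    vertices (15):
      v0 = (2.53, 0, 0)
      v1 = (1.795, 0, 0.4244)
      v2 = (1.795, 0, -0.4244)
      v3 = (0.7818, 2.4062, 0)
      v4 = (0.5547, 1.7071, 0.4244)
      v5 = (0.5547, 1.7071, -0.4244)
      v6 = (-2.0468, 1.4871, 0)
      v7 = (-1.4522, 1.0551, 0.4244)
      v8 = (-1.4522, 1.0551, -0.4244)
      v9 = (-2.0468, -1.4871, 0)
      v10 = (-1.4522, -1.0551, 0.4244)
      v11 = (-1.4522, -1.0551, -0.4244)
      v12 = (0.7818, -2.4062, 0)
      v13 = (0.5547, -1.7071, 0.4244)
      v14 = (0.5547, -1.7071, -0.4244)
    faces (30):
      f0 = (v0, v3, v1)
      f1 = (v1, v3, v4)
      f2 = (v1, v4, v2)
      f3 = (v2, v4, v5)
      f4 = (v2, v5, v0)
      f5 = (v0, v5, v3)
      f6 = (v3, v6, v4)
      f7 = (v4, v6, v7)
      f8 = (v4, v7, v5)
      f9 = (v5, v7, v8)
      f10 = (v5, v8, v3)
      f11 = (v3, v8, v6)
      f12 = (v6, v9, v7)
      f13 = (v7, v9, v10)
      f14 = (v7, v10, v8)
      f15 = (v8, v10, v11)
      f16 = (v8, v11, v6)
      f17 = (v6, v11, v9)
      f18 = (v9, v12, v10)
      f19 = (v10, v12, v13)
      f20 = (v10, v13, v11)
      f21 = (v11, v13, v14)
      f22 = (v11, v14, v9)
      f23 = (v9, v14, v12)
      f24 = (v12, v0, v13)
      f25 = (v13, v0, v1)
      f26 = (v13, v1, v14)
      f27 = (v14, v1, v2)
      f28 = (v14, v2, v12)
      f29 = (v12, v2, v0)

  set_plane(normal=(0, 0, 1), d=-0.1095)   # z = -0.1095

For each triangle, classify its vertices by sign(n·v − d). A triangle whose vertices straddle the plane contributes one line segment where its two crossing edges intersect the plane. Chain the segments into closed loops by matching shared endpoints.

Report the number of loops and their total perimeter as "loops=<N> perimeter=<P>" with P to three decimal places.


Straddling triangles (20 of 30):
  (v1,v4,v2) [++-] → (1.33486, 0.633324, -0.1095)–(1.795, 0, -0.1095)  len=0.7828
  (v2,v4,v5) [-+-] → (1.33486, 0.633324, -0.1095)–(0.5547, 1.7071, -0.1095)  len=1.3273
  (v2,v5,v0) [--+] → (2.02035, 0.440451, -0.1095)–(2.34036, 0, -0.1095)  len=0.5444
  (v0,v5,v3) [+-+] → (2.02035, 0.440451, -0.1095)–(0.723206, 2.22582, -0.1095)  len=2.2068
  (v4,v7,v5) [++-] → (-0.189849, 1.46521, -0.1095)–(0.5547, 1.7071, -0.1095)  len=0.7829
  (v5,v7,v8) [-+-] → (-0.189849, 1.46521, -0.1095)–(-1.4522, 1.0551, -0.1095)  len=1.3273
  (v5,v8,v3) [--+] → (0.205403, 2.0576, -0.1095)–(0.723206, 2.22582, -0.1095)  len=0.5444
  (v3,v8,v6) [+-+] → (0.205403, 2.0576, -0.1095)–(-1.89339, 1.37564, -0.1095)  len=2.2068
  (v7,v10,v8) [++-] → (-1.4522, 0.272228, -0.1095)–(-1.4522, 1.0551, -0.1095)  len=0.7829
  (v8,v10,v11) [-+-] → (-1.4522, 0.272228, -0.1095)–(-1.4522, -1.0551, -0.1095)  len=1.3273
  (v8,v11,v6) [--+] → (-1.89339, 0.831184, -0.1095)–(-1.89339, 1.37564, -0.1095)  len=0.5445
  (v6,v11,v9) [+-+] → (-1.89339, 0.831184, -0.1095)–(-1.89339, -1.37564, -0.1095)  len=2.2068
  (v10,v13,v11) [++-] → (-0.707651, -1.29699, -0.1095)–(-1.4522, -1.0551, -0.1095)  len=0.7829
  (v11,v13,v14) [-+-] → (-0.707651, -1.29699, -0.1095)–(0.5547, -1.7071, -0.1095)  len=1.3273
  (v11,v14,v9) [--+] → (-1.37558, -1.54386, -0.1095)–(-1.89339, -1.37564, -0.1095)  len=0.5444
  (v9,v14,v12) [+-+] → (-1.37558, -1.54386, -0.1095)–(0.723206, -2.22582, -0.1095)  len=2.2068
  (v13,v1,v14) [++-] → (1.01484, -1.07378, -0.1095)–(0.5547, -1.7071, -0.1095)  len=0.7828
  (v14,v1,v2) [-+-] → (1.01484, -1.07378, -0.1095)–(1.795, 0, -0.1095)  len=1.3273
  (v14,v2,v12) [--+] → (1.04322, -1.78537, -0.1095)–(0.723206, -2.22582, -0.1095)  len=0.5444
  (v12,v2,v0) [+-+] → (1.04322, -1.78537, -0.1095)–(2.34036, 0, -0.1095)  len=2.2068

Chained into 2 loop(s):
  loop 1: 10 segments, perimeter = 10.5507
  loop 2: 10 segments, perimeter = 13.7563
Total perimeter = 24.307

loops=2 perimeter=24.307


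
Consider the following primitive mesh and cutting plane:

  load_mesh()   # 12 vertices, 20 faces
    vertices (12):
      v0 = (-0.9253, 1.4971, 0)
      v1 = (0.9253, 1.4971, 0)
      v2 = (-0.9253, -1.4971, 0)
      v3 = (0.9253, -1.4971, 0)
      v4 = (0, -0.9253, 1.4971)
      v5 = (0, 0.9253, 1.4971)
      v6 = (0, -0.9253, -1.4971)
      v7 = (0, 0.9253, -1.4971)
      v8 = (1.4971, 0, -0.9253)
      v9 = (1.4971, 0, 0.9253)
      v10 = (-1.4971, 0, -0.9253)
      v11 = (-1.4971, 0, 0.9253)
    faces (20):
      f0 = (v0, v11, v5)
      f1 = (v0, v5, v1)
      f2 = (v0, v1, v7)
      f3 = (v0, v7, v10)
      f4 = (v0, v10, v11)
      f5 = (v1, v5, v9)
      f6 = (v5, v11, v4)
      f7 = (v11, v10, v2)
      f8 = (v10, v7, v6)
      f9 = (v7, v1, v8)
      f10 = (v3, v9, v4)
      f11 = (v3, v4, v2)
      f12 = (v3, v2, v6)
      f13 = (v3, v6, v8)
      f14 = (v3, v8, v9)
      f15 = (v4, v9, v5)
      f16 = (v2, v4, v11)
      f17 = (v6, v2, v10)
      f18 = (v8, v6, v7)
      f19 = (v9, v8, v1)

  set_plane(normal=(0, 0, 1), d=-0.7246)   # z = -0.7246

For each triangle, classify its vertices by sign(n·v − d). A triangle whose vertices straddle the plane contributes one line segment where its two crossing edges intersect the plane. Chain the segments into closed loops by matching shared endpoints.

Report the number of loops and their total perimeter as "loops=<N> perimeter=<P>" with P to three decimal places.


Straddling triangles (10 of 20):
  (v0,v1,v7) [++-] → (0.477453, 1.22035, -0.7246)–(-0.477453, 1.22035, -0.7246)  len=0.9549
  (v0,v7,v10) [+--] → (-0.477453, 1.22035, -0.7246)–(-1.37308, 0.324725, -0.7246)  len=1.2666
  (v0,v10,v11) [+-+] → (-1.37308, 0.324725, -0.7246)–(-1.4971, 0, -0.7246)  len=0.3476
  (v11,v10,v2) [+-+] → (-1.4971, 0, -0.7246)–(-1.37308, -0.324725, -0.7246)  len=0.3476
  (v7,v1,v8) [-+-] → (0.477453, 1.22035, -0.7246)–(1.37308, 0.324725, -0.7246)  len=1.2666
  (v3,v2,v6) [++-] → (-0.477453, -1.22035, -0.7246)–(0.477453, -1.22035, -0.7246)  len=0.9549
  (v3,v6,v8) [+--] → (0.477453, -1.22035, -0.7246)–(1.37308, -0.324725, -0.7246)  len=1.2666
  (v3,v8,v9) [+-+] → (1.37308, -0.324725, -0.7246)–(1.4971, 0, -0.7246)  len=0.3476
  (v6,v2,v10) [-+-] → (-0.477453, -1.22035, -0.7246)–(-1.37308, -0.324725, -0.7246)  len=1.2666
  (v9,v8,v1) [+-+] → (1.4971, 0, -0.7246)–(1.37308, 0.324725, -0.7246)  len=0.3476

Chained into 1 loop(s):
  loop 1: 10 segments, perimeter = 8.3666
Total perimeter = 8.367

loops=1 perimeter=8.367


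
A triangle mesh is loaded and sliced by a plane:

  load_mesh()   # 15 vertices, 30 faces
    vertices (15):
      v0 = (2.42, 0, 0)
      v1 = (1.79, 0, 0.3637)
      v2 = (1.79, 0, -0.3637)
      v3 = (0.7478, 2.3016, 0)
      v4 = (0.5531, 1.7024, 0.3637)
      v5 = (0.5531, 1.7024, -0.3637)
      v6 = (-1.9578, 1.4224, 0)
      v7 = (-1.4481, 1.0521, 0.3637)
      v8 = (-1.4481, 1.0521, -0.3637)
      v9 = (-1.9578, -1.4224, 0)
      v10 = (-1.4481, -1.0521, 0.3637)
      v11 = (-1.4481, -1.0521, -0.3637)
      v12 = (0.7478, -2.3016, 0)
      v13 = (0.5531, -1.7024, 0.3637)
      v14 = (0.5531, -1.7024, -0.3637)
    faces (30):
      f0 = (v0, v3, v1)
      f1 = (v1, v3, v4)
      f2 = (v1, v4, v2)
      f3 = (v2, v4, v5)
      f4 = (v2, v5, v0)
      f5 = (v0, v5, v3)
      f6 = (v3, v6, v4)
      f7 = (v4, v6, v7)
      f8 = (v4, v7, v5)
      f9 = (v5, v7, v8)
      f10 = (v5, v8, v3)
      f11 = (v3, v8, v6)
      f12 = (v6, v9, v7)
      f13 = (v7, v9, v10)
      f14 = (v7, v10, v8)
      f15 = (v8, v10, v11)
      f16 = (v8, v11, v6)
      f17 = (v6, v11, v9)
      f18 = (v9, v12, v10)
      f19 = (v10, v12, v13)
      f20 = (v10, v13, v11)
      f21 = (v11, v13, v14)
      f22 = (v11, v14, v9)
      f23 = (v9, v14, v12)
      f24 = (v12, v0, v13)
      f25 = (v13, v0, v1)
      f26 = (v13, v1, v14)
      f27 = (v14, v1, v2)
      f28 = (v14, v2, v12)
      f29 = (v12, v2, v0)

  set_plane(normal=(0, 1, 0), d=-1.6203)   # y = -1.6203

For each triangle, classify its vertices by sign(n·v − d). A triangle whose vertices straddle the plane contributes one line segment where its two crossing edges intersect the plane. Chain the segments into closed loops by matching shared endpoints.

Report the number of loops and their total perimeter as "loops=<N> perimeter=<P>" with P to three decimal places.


loops=2 perimeter=6.288

Straddling triangles (12 of 30):
  (v9,v12,v10) [+-+] → (-1.34879, -1.6203, 0)–(-0.449532, -1.6203, 0.19831)  len=0.9209
  (v10,v12,v13) [+--] → (-0.449532, -1.6203, 0.19831)–(0.30045, -1.6203, 0.3637)  len=0.7680
  (v10,v13,v11) [+-+] → (0.30045, -1.6203, 0.3637)–(0.30045, -1.6203, 0.271866)  len=0.0918
  (v11,v13,v14) [+--] → (0.30045, -1.6203, 0.271866)–(0.30045, -1.6203, -0.3637)  len=0.6356
  (v11,v14,v9) [+-+] → (0.30045, -1.6203, -0.3637)–(-0.183132, -1.6203, -0.257058)  len=0.4952
  (v9,v14,v12) [+--] → (-0.183132, -1.6203, -0.257058)–(-1.34879, -1.6203, 0)  len=1.1937
  (v12,v0,v13) [-+-] → (1.24279, -1.6203, 0)–(0.643133, -1.6203, 0.34616)  len=0.6924
  (v13,v0,v1) [-++] → (0.643133, -1.6203, 0.34616)–(0.612751, -1.6203, 0.3637)  len=0.0351
  (v13,v1,v14) [-+-] → (0.612751, -1.6203, 0.3637)–(0.612751, -1.6203, -0.32862)  len=0.6923
  (v14,v1,v2) [-++] → (0.612751, -1.6203, -0.32862)–(0.612751, -1.6203, -0.3637)  len=0.0351
  (v14,v2,v12) [-+-] → (0.612751, -1.6203, -0.3637)–(1.0563, -1.6203, -0.107659)  len=0.5121
  (v12,v2,v0) [-++] → (1.0563, -1.6203, -0.107659)–(1.24279, -1.6203, 0)  len=0.2153

Chained into 2 loop(s):
  loop 1: 6 segments, perimeter = 4.1051
  loop 2: 6 segments, perimeter = 2.1824
Total perimeter = 6.288


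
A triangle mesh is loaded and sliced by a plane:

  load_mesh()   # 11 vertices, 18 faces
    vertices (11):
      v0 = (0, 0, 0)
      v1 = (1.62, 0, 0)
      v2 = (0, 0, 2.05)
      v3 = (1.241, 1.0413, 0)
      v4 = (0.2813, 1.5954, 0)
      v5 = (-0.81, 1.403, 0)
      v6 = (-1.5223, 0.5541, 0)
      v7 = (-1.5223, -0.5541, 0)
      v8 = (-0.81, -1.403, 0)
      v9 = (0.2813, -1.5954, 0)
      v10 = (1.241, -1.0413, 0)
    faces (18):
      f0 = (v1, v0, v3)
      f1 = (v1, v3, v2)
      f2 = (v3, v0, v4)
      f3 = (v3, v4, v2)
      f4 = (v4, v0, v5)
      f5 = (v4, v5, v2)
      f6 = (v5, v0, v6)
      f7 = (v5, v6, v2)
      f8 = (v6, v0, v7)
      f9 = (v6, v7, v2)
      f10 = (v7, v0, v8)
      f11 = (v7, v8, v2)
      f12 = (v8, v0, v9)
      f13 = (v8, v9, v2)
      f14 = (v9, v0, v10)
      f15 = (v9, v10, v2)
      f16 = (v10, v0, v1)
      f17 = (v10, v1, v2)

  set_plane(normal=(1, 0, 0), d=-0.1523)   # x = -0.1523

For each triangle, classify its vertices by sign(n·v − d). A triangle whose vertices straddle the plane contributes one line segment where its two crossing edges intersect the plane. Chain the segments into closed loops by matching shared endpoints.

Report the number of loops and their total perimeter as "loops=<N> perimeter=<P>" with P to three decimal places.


Straddling triangles (10 of 18):
  (v4,v0,v5) [++-] → (-0.1523, 0.263799, 0)–(-0.1523, 1.51895, 0)  len=1.2552
  (v4,v5,v2) [+-+] → (-0.1523, 1.51895, 0)–(-0.1523, 0.263799, 1.66455)  len=2.0847
  (v5,v0,v6) [-+-] → (-0.1523, 0.263799, 0)–(-0.1523, 0.0554355, 0)  len=0.2084
  (v5,v6,v2) [--+] → (-0.1523, 0.0554355, 1.84491)–(-0.1523, 0.263799, 1.66455)  len=0.2756
  (v6,v0,v7) [-+-] → (-0.1523, 0.0554355, 0)–(-0.1523, -0.0554355, 0)  len=0.1109
  (v6,v7,v2) [--+] → (-0.1523, -0.0554355, 1.84491)–(-0.1523, 0.0554355, 1.84491)  len=0.1109
  (v7,v0,v8) [-+-] → (-0.1523, -0.0554355, 0)–(-0.1523, -0.263799, 0)  len=0.2084
  (v7,v8,v2) [--+] → (-0.1523, -0.263799, 1.66455)–(-0.1523, -0.0554355, 1.84491)  len=0.2756
  (v8,v0,v9) [-++] → (-0.1523, -0.263799, 0)–(-0.1523, -1.51895, 0)  len=1.2552
  (v8,v9,v2) [-++] → (-0.1523, -1.51895, 0)–(-0.1523, -0.263799, 1.66455)  len=2.0847

Chained into 1 loop(s):
  loop 1: 10 segments, perimeter = 7.8694
Total perimeter = 7.869

loops=1 perimeter=7.869


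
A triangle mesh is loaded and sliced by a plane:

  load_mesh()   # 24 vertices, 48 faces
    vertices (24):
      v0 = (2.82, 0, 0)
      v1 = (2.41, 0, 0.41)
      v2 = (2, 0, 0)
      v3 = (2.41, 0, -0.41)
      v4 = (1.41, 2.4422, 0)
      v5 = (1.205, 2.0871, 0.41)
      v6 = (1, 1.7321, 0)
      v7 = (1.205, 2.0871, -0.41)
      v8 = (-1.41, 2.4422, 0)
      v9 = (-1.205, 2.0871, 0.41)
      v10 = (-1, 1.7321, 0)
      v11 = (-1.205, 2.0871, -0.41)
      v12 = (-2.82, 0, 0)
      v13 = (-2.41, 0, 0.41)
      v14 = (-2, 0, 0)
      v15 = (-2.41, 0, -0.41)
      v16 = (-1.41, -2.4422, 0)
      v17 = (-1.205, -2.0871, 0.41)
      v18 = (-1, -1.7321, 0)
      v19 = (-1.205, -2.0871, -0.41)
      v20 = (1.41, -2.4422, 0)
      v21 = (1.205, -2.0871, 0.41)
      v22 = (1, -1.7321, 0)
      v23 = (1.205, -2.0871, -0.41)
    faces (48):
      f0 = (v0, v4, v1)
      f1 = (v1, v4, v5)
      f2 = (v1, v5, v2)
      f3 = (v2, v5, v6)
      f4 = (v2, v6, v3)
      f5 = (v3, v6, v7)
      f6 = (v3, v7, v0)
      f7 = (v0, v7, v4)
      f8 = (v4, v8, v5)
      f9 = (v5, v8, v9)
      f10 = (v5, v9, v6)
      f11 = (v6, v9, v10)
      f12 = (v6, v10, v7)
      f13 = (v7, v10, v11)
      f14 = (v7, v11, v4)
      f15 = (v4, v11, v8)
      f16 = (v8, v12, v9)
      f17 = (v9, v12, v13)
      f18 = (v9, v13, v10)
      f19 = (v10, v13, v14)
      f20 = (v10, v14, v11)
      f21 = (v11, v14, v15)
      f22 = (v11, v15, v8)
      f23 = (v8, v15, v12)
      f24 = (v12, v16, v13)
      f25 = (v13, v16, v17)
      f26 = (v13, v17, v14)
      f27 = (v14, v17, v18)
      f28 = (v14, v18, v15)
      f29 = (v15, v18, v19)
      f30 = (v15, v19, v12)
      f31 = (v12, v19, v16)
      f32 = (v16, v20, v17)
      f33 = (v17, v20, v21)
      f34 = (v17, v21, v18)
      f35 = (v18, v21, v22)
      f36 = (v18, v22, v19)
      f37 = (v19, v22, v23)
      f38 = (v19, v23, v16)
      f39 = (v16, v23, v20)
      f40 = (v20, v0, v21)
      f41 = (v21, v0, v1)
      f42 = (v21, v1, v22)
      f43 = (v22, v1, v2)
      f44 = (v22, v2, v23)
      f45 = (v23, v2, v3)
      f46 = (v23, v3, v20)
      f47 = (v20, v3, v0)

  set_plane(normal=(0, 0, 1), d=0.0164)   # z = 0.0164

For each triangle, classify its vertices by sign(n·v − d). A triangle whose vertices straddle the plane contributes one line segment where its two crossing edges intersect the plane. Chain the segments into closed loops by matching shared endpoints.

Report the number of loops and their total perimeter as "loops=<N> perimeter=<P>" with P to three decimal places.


loops=2 perimeter=28.920

Straddling triangles (24 of 48):
  (v0,v4,v1) [--+] → (1.45, 2.34451, 0.0164)–(2.8036, 0, 0.0164)  len=2.7072
  (v1,v4,v5) [+-+] → (1.45, 2.34451, 0.0164)–(1.4018, 2.428, 0.0164)  len=0.0964
  (v1,v5,v2) [++-] → (1.9682, 0.083484, 0.0164)–(2.0164, 0, 0.0164)  len=0.0964
  (v2,v5,v6) [-+-] → (1.9682, 0.083484, 0.0164)–(1.0082, 1.7463, 0.0164)  len=1.9200
  (v4,v8,v5) [--+] → (-1.3054, 2.428, 0.0164)–(1.4018, 2.428, 0.0164)  len=2.7072
  (v5,v8,v9) [+-+] → (-1.3054, 2.428, 0.0164)–(-1.4018, 2.428, 0.0164)  len=0.0964
  (v5,v9,v6) [++-] → (0.9118, 1.7463, 0.0164)–(1.0082, 1.7463, 0.0164)  len=0.0964
  (v6,v9,v10) [-+-] → (0.9118, 1.7463, 0.0164)–(-1.0082, 1.7463, 0.0164)  len=1.9200
  (v8,v12,v9) [--+] → (-2.7554, 0.083484, 0.0164)–(-1.4018, 2.428, 0.0164)  len=2.7072
  (v9,v12,v13) [+-+] → (-2.7554, 0.083484, 0.0164)–(-2.8036, 0, 0.0164)  len=0.0964
  (v9,v13,v10) [++-] → (-1.0564, 1.66282, 0.0164)–(-1.0082, 1.7463, 0.0164)  len=0.0964
  (v10,v13,v14) [-+-] → (-1.0564, 1.66282, 0.0164)–(-2.0164, 0, 0.0164)  len=1.9200
  (v12,v16,v13) [--+] → (-1.45, -2.34451, 0.0164)–(-2.8036, 0, 0.0164)  len=2.7072
  (v13,v16,v17) [+-+] → (-1.45, -2.34451, 0.0164)–(-1.4018, -2.428, 0.0164)  len=0.0964
  (v13,v17,v14) [++-] → (-1.9682, -0.083484, 0.0164)–(-2.0164, 0, 0.0164)  len=0.0964
  (v14,v17,v18) [-+-] → (-1.9682, -0.083484, 0.0164)–(-1.0082, -1.7463, 0.0164)  len=1.9200
  (v16,v20,v17) [--+] → (1.3054, -2.428, 0.0164)–(-1.4018, -2.428, 0.0164)  len=2.7072
  (v17,v20,v21) [+-+] → (1.3054, -2.428, 0.0164)–(1.4018, -2.428, 0.0164)  len=0.0964
  (v17,v21,v18) [++-] → (-0.9118, -1.7463, 0.0164)–(-1.0082, -1.7463, 0.0164)  len=0.0964
  (v18,v21,v22) [-+-] → (-0.9118, -1.7463, 0.0164)–(1.0082, -1.7463, 0.0164)  len=1.9200
  (v20,v0,v21) [--+] → (2.7554, -0.083484, 0.0164)–(1.4018, -2.428, 0.0164)  len=2.7072
  (v21,v0,v1) [+-+] → (2.7554, -0.083484, 0.0164)–(2.8036, 0, 0.0164)  len=0.0964
  (v21,v1,v22) [++-] → (1.0564, -1.66282, 0.0164)–(1.0082, -1.7463, 0.0164)  len=0.0964
  (v22,v1,v2) [-+-] → (1.0564, -1.66282, 0.0164)–(2.0164, 0, 0.0164)  len=1.9200

Chained into 2 loop(s):
  loop 1: 12 segments, perimeter = 16.8216
  loop 2: 12 segments, perimeter = 12.0986
Total perimeter = 28.920
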